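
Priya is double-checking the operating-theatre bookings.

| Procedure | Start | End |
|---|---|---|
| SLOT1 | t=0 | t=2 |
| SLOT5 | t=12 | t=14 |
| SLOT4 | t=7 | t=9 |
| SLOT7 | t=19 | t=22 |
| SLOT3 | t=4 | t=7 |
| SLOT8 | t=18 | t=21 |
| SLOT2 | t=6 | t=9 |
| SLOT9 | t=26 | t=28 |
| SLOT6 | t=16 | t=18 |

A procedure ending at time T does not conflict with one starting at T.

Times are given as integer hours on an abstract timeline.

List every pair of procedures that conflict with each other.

Sorted by start: SLOT1, SLOT3, SLOT2, SLOT4, SLOT5, SLOT6, SLOT8, SLOT7, SLOT9.
SLOT3 starts after SLOT1 ends — done with SLOT1.
SLOT2 starts before SLOT3 ends → SLOT3 and SLOT2 overlap.
SLOT4 starts exactly when SLOT3 ends (back-to-back, no overlap) — done with SLOT3.
SLOT4 starts before SLOT2 ends → SLOT2 and SLOT4 overlap.
SLOT5 starts after SLOT2 ends — done with SLOT2.
SLOT5 starts after SLOT4 ends — done with SLOT4.
SLOT6 starts after SLOT5 ends — done with SLOT5.
SLOT8 starts exactly when SLOT6 ends (back-to-back, no overlap) — done with SLOT6.
SLOT7 starts before SLOT8 ends → SLOT8 and SLOT7 overlap.
SLOT9 starts after SLOT8 ends.
SLOT9 starts after SLOT7 ends.

SLOT2 & SLOT3, SLOT2 & SLOT4, SLOT7 & SLOT8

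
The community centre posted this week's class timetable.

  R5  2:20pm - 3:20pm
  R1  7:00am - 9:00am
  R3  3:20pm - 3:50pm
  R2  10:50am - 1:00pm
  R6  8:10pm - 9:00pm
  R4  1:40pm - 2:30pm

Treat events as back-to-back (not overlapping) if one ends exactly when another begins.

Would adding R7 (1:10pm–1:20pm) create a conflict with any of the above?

R1: ends 9:00am at or before R7 starts 1:10pm → clear.
R2: ends 1:00pm at or before R7 starts 1:10pm → clear.
R4: starts 1:40pm at or after R7 ends 1:20pm → clear.
R5: starts 2:20pm at or after R7 ends 1:20pm → clear.
R3: starts 3:20pm at or after R7 ends 1:20pm → clear.
R6: starts 8:10pm at or after R7 ends 1:20pm → clear.

No — it doesn't clash with anything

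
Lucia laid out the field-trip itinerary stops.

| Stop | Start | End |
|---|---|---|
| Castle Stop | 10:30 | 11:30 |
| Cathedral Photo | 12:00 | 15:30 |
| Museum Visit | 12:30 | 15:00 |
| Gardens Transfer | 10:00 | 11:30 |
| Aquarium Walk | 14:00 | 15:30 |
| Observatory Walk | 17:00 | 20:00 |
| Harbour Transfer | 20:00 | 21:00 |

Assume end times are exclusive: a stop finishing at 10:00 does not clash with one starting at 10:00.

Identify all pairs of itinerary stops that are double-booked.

Two intervals overlap when each starts before the other ends.
Sorted by start: Gardens Transfer, Castle Stop, Cathedral Photo, Museum Visit, Aquarium Walk, Observatory Walk, Harbour Transfer.
Castle Stop starts before Gardens Transfer ends → Gardens Transfer and Castle Stop overlap.
Cathedral Photo starts after Gardens Transfer ends, so Gardens Transfer has no further overlaps.
Cathedral Photo starts after Castle Stop ends, so Castle Stop has no further overlaps.
Museum Visit starts before Cathedral Photo ends → Cathedral Photo and Museum Visit overlap.
Aquarium Walk starts before Cathedral Photo ends → Cathedral Photo and Aquarium Walk overlap.
Observatory Walk starts after Cathedral Photo ends, so Cathedral Photo has no further overlaps.
Aquarium Walk starts before Museum Visit ends → Museum Visit and Aquarium Walk overlap.
Observatory Walk starts after Museum Visit ends, so Museum Visit has no further overlaps.
Observatory Walk starts after Aquarium Walk ends, so Aquarium Walk has no further overlaps.
Harbour Transfer starts exactly when Observatory Walk ends (back-to-back, no overlap).

Aquarium Walk & Cathedral Photo, Aquarium Walk & Museum Visit, Castle Stop & Gardens Transfer, Cathedral Photo & Museum Visit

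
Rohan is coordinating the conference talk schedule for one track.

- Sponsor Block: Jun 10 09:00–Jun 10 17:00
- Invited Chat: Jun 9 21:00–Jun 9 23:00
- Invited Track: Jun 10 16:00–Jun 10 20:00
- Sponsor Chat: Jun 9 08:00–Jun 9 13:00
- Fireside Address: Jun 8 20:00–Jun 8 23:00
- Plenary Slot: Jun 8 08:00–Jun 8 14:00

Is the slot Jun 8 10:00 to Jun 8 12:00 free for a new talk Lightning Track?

No — it overlaps Plenary Slot

Plenary Slot: starts Jun 8 08:00 before Lightning Track ends Jun 8 12:00, and ends Jun 8 14:00 after Lightning Track starts Jun 8 10:00 → overlap.
Fireside Address: starts Jun 8 20:00 at or after Lightning Track ends Jun 8 12:00 → clear.
Sponsor Chat: starts Jun 9 08:00 at or after Lightning Track ends Jun 8 12:00 → clear.
Invited Chat: starts Jun 9 21:00 at or after Lightning Track ends Jun 8 12:00 → clear.
Sponsor Block: starts Jun 10 09:00 at or after Lightning Track ends Jun 8 12:00 → clear.
Invited Track: starts Jun 10 16:00 at or after Lightning Track ends Jun 8 12:00 → clear.
Lightning Track overlaps Plenary Slot.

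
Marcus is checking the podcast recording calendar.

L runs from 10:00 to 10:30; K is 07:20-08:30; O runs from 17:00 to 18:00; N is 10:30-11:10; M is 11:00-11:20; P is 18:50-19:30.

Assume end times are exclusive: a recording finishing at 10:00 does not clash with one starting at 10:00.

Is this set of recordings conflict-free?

No

Sorted by start: K, L, N, M, O, P.
L starts after K ends — done with K.
N starts exactly when L ends (back-to-back, no overlap) — done with L.
M starts before N ends → N and M overlap.
That's a conflict, so the schedule is not conflict-free.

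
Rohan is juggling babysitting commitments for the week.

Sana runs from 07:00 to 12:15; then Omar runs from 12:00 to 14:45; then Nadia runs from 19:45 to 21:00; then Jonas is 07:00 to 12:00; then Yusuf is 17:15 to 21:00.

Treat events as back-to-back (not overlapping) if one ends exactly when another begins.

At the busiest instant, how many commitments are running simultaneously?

2

Walk through starts and ends in time order (an end at T is processed before a start at T):
07:00 start Jonas → 1
07:00 start Sana → 2
12:00 end Jonas → 1
12:00 start Omar → 2
12:15 end Sana → 1
14:45 end Omar → 0
17:15 start Yusuf → 1
19:45 start Nadia → 2
21:00 end Nadia → 1
21:00 end Yusuf → 0
Peak is 2, at 07:00 (Jonas, Sana).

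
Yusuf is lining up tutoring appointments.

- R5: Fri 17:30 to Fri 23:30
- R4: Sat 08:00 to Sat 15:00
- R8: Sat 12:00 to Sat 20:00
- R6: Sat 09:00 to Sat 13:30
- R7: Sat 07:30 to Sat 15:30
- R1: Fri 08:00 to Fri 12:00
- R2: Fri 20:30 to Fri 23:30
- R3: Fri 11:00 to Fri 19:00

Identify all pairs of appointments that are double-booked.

Sorted by start: R1, R3, R5, R2, R7, R4, R6, R8.
R3 starts before R1 ends → R1 and R3 overlap.
R5 starts after R1 ends; R1 is clear from here.
R5 starts before R3 ends → R3 and R5 overlap.
R2 starts after R3 ends; R3 is clear from here.
R2 starts before R5 ends → R5 and R2 overlap.
R7 starts after R5 ends; R5 is clear from here.
R7 starts after R2 ends; R2 is clear from here.
R4 starts before R7 ends → R7 and R4 overlap.
R6 starts before R7 ends → R7 and R6 overlap.
R8 starts before R7 ends → R7 and R8 overlap.
R6 starts before R4 ends → R4 and R6 overlap.
R8 starts before R4 ends → R4 and R8 overlap.
R8 starts before R6 ends → R6 and R8 overlap.

R1 & R3, R2 & R5, R3 & R5, R4 & R6, R4 & R7, R4 & R8, R6 & R7, R6 & R8, R7 & R8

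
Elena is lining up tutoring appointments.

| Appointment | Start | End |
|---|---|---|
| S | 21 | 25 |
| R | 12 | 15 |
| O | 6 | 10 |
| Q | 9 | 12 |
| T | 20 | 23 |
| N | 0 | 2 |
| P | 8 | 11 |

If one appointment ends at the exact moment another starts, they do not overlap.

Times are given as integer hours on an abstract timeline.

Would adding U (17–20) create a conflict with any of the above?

N: ends 2 at or before U starts 17 → clear.
O: ends 10 at or before U starts 17 → clear.
P: ends 11 at or before U starts 17 → clear.
Q: ends 12 at or before U starts 17 → clear.
R: ends 15 at or before U starts 17 → clear.
T: starts 20 at or after U ends 20 → clear.
S: starts 21 at or after U ends 20 → clear.

No — it doesn't clash with anything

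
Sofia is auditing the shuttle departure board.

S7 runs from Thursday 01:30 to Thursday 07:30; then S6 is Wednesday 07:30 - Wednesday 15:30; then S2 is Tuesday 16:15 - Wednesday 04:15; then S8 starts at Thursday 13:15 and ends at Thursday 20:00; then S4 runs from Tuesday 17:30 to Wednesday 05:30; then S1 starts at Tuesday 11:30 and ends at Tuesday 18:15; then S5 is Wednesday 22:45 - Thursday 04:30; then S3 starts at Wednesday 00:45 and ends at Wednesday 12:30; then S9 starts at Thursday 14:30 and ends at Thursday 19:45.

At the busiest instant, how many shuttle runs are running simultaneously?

3

Sort all start/end points and keep a running count:
Tuesday 11:30 start S1 → 1
Tuesday 16:15 start S2 → 2
Tuesday 17:30 start S4 → 3
Tuesday 18:15 end S1 → 2
Wednesday 00:45 start S3 → 3
Wednesday 04:15 end S2 → 2
Wednesday 05:30 end S4 → 1
Wednesday 07:30 start S6 → 2
Wednesday 12:30 end S3 → 1
Wednesday 15:30 end S6 → 0
Wednesday 22:45 start S5 → 1
Thursday 01:30 start S7 → 2
Thursday 04:30 end S5 → 1
Thursday 07:30 end S7 → 0
Thursday 13:15 start S8 → 1
Thursday 14:30 start S9 → 2
Thursday 19:45 end S9 → 1
Thursday 20:00 end S8 → 0
Peak is 3, at Tuesday 17:30 (S1, S2, S4).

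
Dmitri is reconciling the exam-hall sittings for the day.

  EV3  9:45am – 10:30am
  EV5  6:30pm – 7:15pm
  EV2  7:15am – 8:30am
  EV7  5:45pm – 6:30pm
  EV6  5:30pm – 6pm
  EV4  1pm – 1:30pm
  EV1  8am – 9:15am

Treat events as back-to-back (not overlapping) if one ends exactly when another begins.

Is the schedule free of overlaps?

No

Check each pair: they overlap iff neither finishes before the other starts.
Sorted by start: EV2, EV1, EV3, EV4, EV6, EV7, EV5.
EV1 starts before EV2 ends → EV2 and EV1 overlap.
That's a conflict, so the schedule is not conflict-free.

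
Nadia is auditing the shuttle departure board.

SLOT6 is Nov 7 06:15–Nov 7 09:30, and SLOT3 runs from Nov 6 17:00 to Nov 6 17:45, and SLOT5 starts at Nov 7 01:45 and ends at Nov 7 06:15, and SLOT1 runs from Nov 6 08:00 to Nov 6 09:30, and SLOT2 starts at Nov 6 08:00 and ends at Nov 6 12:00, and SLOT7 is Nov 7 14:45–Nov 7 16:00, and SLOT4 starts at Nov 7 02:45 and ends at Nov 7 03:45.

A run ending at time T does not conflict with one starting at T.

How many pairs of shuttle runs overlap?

2

Sorted by start: SLOT1, SLOT2, SLOT3, SLOT5, SLOT4, SLOT6, SLOT7.
SLOT2 starts before SLOT1 ends → SLOT1 and SLOT2 overlap.
SLOT3 starts after SLOT1 ends, so SLOT1 has no further overlaps.
SLOT3 starts after SLOT2 ends, so SLOT2 has no further overlaps.
SLOT5 starts after SLOT3 ends, so SLOT3 has no further overlaps.
SLOT4 starts before SLOT5 ends → SLOT5 and SLOT4 overlap.
SLOT6 starts exactly when SLOT5 ends (back-to-back, no overlap), so SLOT5 has no further overlaps.
SLOT6 starts after SLOT4 ends, so SLOT4 has no further overlaps.
SLOT7 starts after SLOT6 ends.
Overlapping pairs: SLOT1 & SLOT2, SLOT4 & SLOT5 — 2 in total.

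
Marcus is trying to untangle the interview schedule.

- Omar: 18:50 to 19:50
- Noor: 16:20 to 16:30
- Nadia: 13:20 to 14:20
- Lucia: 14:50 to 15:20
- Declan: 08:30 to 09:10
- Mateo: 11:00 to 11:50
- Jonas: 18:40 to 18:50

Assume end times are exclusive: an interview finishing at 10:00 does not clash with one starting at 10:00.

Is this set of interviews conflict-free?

Two intervals overlap when each starts before the other ends.
Sorted by start: Declan, Mateo, Nadia, Lucia, Noor, Jonas, Omar.
Mateo starts after Declan ends; Declan is clear from here.
Nadia starts after Mateo ends; Mateo is clear from here.
Lucia starts after Nadia ends; Nadia is clear from here.
Noor starts after Lucia ends; Lucia is clear from here.
Jonas starts after Noor ends; Noor is clear from here.
Omar starts exactly when Jonas ends (back-to-back, no overlap).
Every pair is clear; the schedule has no overlaps.

Yes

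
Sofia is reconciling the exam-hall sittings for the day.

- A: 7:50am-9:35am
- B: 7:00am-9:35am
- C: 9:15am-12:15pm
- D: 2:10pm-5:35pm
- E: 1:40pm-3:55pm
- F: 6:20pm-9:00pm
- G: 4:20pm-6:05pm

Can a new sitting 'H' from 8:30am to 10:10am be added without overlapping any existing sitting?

No — it overlaps A, B, C

B: starts 7:00am before H ends 10:10am, and ends 9:35am after H starts 8:30am → overlap.
A: starts 7:50am before H ends 10:10am, and ends 9:35am after H starts 8:30am → overlap.
C: starts 9:15am before H ends 10:10am, and ends 12:15pm after H starts 8:30am → overlap.
E: starts 1:40pm at or after H ends 10:10am → clear.
D: starts 2:10pm at or after H ends 10:10am → clear.
G: starts 4:20pm at or after H ends 10:10am → clear.
F: starts 6:20pm at or after H ends 10:10am → clear.
H overlaps A, B, C.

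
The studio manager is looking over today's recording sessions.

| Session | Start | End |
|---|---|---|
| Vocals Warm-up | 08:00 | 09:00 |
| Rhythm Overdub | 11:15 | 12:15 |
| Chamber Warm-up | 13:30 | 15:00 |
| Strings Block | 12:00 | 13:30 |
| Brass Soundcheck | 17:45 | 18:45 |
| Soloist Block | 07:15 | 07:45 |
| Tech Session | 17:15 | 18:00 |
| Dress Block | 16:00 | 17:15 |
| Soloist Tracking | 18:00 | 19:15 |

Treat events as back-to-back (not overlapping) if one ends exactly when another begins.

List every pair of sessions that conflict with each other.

Sorted by start: Soloist Block, Vocals Warm-up, Rhythm Overdub, Strings Block, Chamber Warm-up, Dress Block, Tech Session, Brass Soundcheck, Soloist Tracking.
Vocals Warm-up starts after Soloist Block ends — done with Soloist Block.
Rhythm Overdub starts after Vocals Warm-up ends — done with Vocals Warm-up.
Strings Block starts before Rhythm Overdub ends → Rhythm Overdub and Strings Block overlap.
Chamber Warm-up starts after Rhythm Overdub ends — done with Rhythm Overdub.
Chamber Warm-up starts exactly when Strings Block ends (back-to-back, no overlap) — done with Strings Block.
Dress Block starts after Chamber Warm-up ends — done with Chamber Warm-up.
Tech Session starts exactly when Dress Block ends (back-to-back, no overlap) — done with Dress Block.
Brass Soundcheck starts before Tech Session ends → Tech Session and Brass Soundcheck overlap.
Soloist Tracking starts exactly when Tech Session ends (back-to-back, no overlap).
Soloist Tracking starts before Brass Soundcheck ends → Brass Soundcheck and Soloist Tracking overlap.

Brass Soundcheck & Soloist Tracking, Brass Soundcheck & Tech Session, Rhythm Overdub & Strings Block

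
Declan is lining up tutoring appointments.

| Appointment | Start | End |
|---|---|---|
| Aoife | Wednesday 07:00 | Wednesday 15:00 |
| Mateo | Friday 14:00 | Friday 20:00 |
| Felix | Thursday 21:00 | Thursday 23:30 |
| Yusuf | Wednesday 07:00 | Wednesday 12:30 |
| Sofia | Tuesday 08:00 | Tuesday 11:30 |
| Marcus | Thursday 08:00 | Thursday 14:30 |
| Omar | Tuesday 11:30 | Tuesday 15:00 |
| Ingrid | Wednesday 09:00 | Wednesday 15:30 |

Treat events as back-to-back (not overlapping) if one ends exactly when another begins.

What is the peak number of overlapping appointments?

3

Sort all start/end points and keep a running count:
Tuesday 08:00 start Sofia → 1
Tuesday 11:30 end Sofia → 0
Tuesday 11:30 start Omar → 1
Tuesday 15:00 end Omar → 0
Wednesday 07:00 start Aoife → 1
Wednesday 07:00 start Yusuf → 2
Wednesday 09:00 start Ingrid → 3
Wednesday 12:30 end Yusuf → 2
Wednesday 15:00 end Aoife → 1
Wednesday 15:30 end Ingrid → 0
Thursday 08:00 start Marcus → 1
Thursday 14:30 end Marcus → 0
Thursday 21:00 start Felix → 1
Thursday 23:30 end Felix → 0
Friday 14:00 start Mateo → 1
Friday 20:00 end Mateo → 0
Peak is 3, at Wednesday 09:00 (Aoife, Ingrid, Yusuf).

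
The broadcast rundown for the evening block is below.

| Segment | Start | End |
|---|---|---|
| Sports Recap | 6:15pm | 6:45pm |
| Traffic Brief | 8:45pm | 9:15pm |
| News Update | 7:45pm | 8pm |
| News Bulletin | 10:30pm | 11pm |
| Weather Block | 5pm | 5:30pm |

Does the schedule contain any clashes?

Sorted by start: Weather Block, Sports Recap, News Update, Traffic Brief, News Bulletin.
Sports Recap starts after Weather Block ends, so Weather Block has no further overlaps.
News Update starts after Sports Recap ends, so Sports Recap has no further overlaps.
Traffic Brief starts after News Update ends, so News Update has no further overlaps.
News Bulletin starts after Traffic Brief ends.
Every pair is clear; the schedule has no overlaps.

No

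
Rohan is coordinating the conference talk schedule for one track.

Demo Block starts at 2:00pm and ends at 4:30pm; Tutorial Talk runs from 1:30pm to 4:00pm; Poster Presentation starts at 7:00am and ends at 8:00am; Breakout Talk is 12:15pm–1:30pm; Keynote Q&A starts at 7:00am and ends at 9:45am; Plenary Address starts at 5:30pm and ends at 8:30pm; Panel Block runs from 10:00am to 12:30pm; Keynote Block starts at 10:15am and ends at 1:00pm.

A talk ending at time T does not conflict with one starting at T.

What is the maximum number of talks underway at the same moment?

3

Walk through starts and ends in time order (an end at T is processed before a start at T):
7:00am start Keynote Q&A → 1
7:00am start Poster Presentation → 2
8:00am end Poster Presentation → 1
9:45am end Keynote Q&A → 0
10:00am start Panel Block → 1
10:15am start Keynote Block → 2
12:15pm start Breakout Talk → 3
12:30pm end Panel Block → 2
1:00pm end Keynote Block → 1
1:30pm end Breakout Talk → 0
1:30pm start Tutorial Talk → 1
2:00pm start Demo Block → 2
4:00pm end Tutorial Talk → 1
4:30pm end Demo Block → 0
5:30pm start Plenary Address → 1
8:30pm end Plenary Address → 0
Peak is 3, at 12:15pm (Breakout Talk, Keynote Block, Panel Block).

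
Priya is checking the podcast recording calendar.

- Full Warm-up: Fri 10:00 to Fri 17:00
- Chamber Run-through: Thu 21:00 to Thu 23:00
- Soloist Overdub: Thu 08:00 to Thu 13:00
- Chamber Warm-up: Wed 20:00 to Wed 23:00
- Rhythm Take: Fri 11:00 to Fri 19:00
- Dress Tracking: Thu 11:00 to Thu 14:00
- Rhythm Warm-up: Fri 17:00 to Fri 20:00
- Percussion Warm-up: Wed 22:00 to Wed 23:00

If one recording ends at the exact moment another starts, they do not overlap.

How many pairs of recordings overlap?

4

Sorted by start: Chamber Warm-up, Percussion Warm-up, Soloist Overdub, Dress Tracking, Chamber Run-through, Full Warm-up, Rhythm Take, Rhythm Warm-up.
Percussion Warm-up starts before Chamber Warm-up ends → Chamber Warm-up and Percussion Warm-up overlap.
Soloist Overdub starts after Chamber Warm-up ends, so nothing later overlaps Chamber Warm-up either.
Soloist Overdub starts after Percussion Warm-up ends, so nothing later overlaps Percussion Warm-up either.
Dress Tracking starts before Soloist Overdub ends → Soloist Overdub and Dress Tracking overlap.
Chamber Run-through starts after Soloist Overdub ends, so nothing later overlaps Soloist Overdub either.
Chamber Run-through starts after Dress Tracking ends, so nothing later overlaps Dress Tracking either.
Full Warm-up starts after Chamber Run-through ends, so nothing later overlaps Chamber Run-through either.
Rhythm Take starts before Full Warm-up ends → Full Warm-up and Rhythm Take overlap.
Rhythm Warm-up starts exactly when Full Warm-up ends (back-to-back, no overlap).
Rhythm Warm-up starts before Rhythm Take ends → Rhythm Take and Rhythm Warm-up overlap.
Overlapping pairs: Chamber Warm-up & Percussion Warm-up, Dress Tracking & Soloist Overdub, Full Warm-up & Rhythm Take, Rhythm Take & Rhythm Warm-up — 4 in total.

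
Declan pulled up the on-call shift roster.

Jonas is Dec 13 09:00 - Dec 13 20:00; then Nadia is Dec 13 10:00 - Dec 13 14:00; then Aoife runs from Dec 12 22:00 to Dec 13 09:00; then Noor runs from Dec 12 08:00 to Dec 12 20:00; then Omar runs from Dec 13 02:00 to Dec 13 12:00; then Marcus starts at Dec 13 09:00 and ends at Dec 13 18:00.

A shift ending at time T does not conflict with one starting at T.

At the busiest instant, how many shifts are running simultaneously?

Sweep the timeline, counting +1 at each start and −1 at each end (ends before starts at a tie):
Dec 12 08:00 start Noor → 1
Dec 12 20:00 end Noor → 0
Dec 12 22:00 start Aoife → 1
Dec 13 02:00 start Omar → 2
Dec 13 09:00 end Aoife → 1
Dec 13 09:00 start Jonas → 2
Dec 13 09:00 start Marcus → 3
Dec 13 10:00 start Nadia → 4
Dec 13 12:00 end Omar → 3
Dec 13 14:00 end Nadia → 2
Dec 13 18:00 end Marcus → 1
Dec 13 20:00 end Jonas → 0
Peak is 4, at Dec 13 10:00 (Jonas, Marcus, Nadia, Omar).

4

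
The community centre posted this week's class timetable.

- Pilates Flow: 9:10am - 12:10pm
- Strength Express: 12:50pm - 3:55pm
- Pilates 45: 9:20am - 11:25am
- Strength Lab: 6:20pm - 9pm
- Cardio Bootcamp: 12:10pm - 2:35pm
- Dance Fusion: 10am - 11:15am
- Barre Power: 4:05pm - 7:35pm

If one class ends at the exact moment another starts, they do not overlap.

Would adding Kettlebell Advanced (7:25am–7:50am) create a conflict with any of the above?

Pilates Flow: starts 9:10am at or after Kettlebell Advanced ends 7:50am → clear.
Pilates 45: starts 9:20am at or after Kettlebell Advanced ends 7:50am → clear.
Dance Fusion: starts 10am at or after Kettlebell Advanced ends 7:50am → clear.
Cardio Bootcamp: starts 12:10pm at or after Kettlebell Advanced ends 7:50am → clear.
Strength Express: starts 12:50pm at or after Kettlebell Advanced ends 7:50am → clear.
Barre Power: starts 4:05pm at or after Kettlebell Advanced ends 7:50am → clear.
Strength Lab: starts 6:20pm at or after Kettlebell Advanced ends 7:50am → clear.

No — it doesn't clash with anything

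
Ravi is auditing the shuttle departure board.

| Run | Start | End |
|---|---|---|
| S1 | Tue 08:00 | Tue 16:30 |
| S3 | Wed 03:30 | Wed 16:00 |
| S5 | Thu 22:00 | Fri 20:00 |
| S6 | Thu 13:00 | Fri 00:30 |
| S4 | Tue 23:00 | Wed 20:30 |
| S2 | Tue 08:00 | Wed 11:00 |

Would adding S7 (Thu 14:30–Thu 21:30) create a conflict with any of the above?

S1: ends Tue 16:30 at or before S7 starts Thu 14:30 → clear.
S2: ends Wed 11:00 at or before S7 starts Thu 14:30 → clear.
S4: ends Wed 20:30 at or before S7 starts Thu 14:30 → clear.
S3: ends Wed 16:00 at or before S7 starts Thu 14:30 → clear.
S6: starts Thu 13:00 before S7 ends Thu 21:30, and ends Fri 00:30 after S7 starts Thu 14:30 → overlap.
S5: starts Thu 22:00 at or after S7 ends Thu 21:30 → clear.
S7 overlaps S6.

Yes — it overlaps S6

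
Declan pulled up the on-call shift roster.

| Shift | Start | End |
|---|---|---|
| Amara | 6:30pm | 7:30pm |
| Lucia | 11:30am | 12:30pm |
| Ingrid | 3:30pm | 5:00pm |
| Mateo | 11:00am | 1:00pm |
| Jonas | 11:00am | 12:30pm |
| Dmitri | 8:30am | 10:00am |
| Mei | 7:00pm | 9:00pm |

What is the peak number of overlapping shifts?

Sweep the timeline, counting +1 at each start and −1 at each end (ends before starts at a tie):
8:30am start Dmitri → 1
10:00am end Dmitri → 0
11:00am start Jonas → 1
11:00am start Mateo → 2
11:30am start Lucia → 3
12:30pm end Jonas → 2
12:30pm end Lucia → 1
1:00pm end Mateo → 0
3:30pm start Ingrid → 1
5:00pm end Ingrid → 0
6:30pm start Amara → 1
7:00pm start Mei → 2
7:30pm end Amara → 1
9:00pm end Mei → 0
Peak is 3, at 11:30am (Jonas, Lucia, Mateo).

3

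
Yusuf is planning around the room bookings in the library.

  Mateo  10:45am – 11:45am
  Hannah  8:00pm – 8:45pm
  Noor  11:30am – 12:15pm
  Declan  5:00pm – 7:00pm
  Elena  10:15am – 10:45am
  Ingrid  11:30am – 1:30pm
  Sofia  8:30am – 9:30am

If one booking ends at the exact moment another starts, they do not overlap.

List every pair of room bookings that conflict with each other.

Check each pair: they overlap iff neither finishes before the other starts.
Sorted by start: Sofia, Elena, Mateo, Ingrid, Noor, Declan, Hannah.
Elena starts after Sofia ends, so nothing later overlaps Sofia either.
Mateo starts exactly when Elena ends (back-to-back, no overlap), so nothing later overlaps Elena either.
Ingrid starts before Mateo ends → Mateo and Ingrid overlap.
Noor starts before Mateo ends → Mateo and Noor overlap.
Declan starts after Mateo ends, so nothing later overlaps Mateo either.
Noor starts before Ingrid ends → Ingrid and Noor overlap.
Declan starts after Ingrid ends, so nothing later overlaps Ingrid either.
Declan starts after Noor ends, so nothing later overlaps Noor either.
Hannah starts after Declan ends.

Ingrid & Mateo, Ingrid & Noor, Mateo & Noor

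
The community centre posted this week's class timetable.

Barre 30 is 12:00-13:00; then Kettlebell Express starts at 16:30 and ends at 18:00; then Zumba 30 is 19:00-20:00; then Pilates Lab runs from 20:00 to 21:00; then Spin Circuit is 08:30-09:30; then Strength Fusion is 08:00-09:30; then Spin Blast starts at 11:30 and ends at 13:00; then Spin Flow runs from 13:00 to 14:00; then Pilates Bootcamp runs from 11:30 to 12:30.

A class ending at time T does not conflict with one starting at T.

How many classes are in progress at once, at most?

3

Sweep the timeline, counting +1 at each start and −1 at each end (ends before starts at a tie):
08:00 start Strength Fusion → 1
08:30 start Spin Circuit → 2
09:30 end Spin Circuit → 1
09:30 end Strength Fusion → 0
11:30 start Pilates Bootcamp → 1
11:30 start Spin Blast → 2
12:00 start Barre 30 → 3
12:30 end Pilates Bootcamp → 2
13:00 end Barre 30 → 1
13:00 end Spin Blast → 0
13:00 start Spin Flow → 1
14:00 end Spin Flow → 0
16:30 start Kettlebell Express → 1
18:00 end Kettlebell Express → 0
19:00 start Zumba 30 → 1
20:00 end Zumba 30 → 0
20:00 start Pilates Lab → 1
21:00 end Pilates Lab → 0
Peak is 3, at 12:00 (Barre 30, Pilates Bootcamp, Spin Blast).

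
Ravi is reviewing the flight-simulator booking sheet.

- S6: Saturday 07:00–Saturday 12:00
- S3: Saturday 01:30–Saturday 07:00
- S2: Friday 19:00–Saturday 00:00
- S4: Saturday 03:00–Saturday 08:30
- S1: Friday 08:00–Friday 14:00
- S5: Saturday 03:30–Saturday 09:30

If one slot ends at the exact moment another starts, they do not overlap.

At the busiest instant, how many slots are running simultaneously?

3

Walk through starts and ends in time order (an end at T is processed before a start at T):
Friday 08:00 start S1 → 1
Friday 14:00 end S1 → 0
Friday 19:00 start S2 → 1
Saturday 00:00 end S2 → 0
Saturday 01:30 start S3 → 1
Saturday 03:00 start S4 → 2
Saturday 03:30 start S5 → 3
Saturday 07:00 end S3 → 2
Saturday 07:00 start S6 → 3
Saturday 08:30 end S4 → 2
Saturday 09:30 end S5 → 1
Saturday 12:00 end S6 → 0
Peak is 3, at Saturday 03:30 (S3, S4, S5).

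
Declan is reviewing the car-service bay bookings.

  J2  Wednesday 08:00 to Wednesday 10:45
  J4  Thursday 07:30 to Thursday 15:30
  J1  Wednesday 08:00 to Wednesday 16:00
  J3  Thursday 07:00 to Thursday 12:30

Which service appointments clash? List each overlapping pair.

J1 & J2, J3 & J4

Sorted by start: J1, J2, J3, J4.
J2 starts before J1 ends → J1 and J2 overlap.
J3 starts after J1 ends — done with J1.
J3 starts after J2 ends — done with J2.
J4 starts before J3 ends → J3 and J4 overlap.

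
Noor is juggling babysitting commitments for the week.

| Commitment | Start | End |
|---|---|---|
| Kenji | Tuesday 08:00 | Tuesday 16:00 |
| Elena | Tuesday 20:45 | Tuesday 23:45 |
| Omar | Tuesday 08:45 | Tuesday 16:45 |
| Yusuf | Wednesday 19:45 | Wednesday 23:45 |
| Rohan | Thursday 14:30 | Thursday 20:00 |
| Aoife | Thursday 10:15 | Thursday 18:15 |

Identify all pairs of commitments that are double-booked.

Check each pair: they overlap iff neither finishes before the other starts.
Sorted by start: Kenji, Omar, Elena, Yusuf, Aoife, Rohan.
Omar starts before Kenji ends → Kenji and Omar overlap.
Elena starts after Kenji ends, so Kenji has no further overlaps.
Elena starts after Omar ends, so Omar has no further overlaps.
Yusuf starts after Elena ends, so Elena has no further overlaps.
Aoife starts after Yusuf ends, so Yusuf has no further overlaps.
Rohan starts before Aoife ends → Aoife and Rohan overlap.

Aoife & Rohan, Kenji & Omar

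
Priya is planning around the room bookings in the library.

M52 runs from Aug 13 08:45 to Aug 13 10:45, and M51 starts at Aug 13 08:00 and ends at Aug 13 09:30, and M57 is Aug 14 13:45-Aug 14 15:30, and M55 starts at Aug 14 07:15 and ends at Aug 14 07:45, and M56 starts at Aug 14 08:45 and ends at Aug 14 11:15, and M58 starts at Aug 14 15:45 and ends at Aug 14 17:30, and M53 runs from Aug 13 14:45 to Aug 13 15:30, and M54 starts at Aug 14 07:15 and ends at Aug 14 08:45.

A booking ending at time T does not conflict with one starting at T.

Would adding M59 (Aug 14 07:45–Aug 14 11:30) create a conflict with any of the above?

M51: ends Aug 13 09:30 at or before M59 starts Aug 14 07:45 → clear.
M52: ends Aug 13 10:45 at or before M59 starts Aug 14 07:45 → clear.
M53: ends Aug 13 15:30 at or before M59 starts Aug 14 07:45 → clear.
M54: starts Aug 14 07:15 before M59 ends Aug 14 11:30, and ends Aug 14 08:45 after M59 starts Aug 14 07:45 → overlap.
M55: ends Aug 14 07:45 at or before M59 starts Aug 14 07:45 → clear.
M56: starts Aug 14 08:45 before M59 ends Aug 14 11:30, and ends Aug 14 11:15 after M59 starts Aug 14 07:45 → overlap.
M57: starts Aug 14 13:45 at or after M59 ends Aug 14 11:30 → clear.
M58: starts Aug 14 15:45 at or after M59 ends Aug 14 11:30 → clear.
M59 overlaps M54, M56.

Yes — it overlaps M54, M56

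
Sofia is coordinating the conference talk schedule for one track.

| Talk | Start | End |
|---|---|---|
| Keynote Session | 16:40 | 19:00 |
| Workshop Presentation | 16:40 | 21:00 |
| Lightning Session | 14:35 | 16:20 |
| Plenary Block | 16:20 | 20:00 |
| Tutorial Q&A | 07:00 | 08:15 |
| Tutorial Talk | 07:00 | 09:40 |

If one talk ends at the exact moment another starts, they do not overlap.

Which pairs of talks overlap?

Sorted by start: Tutorial Talk, Tutorial Q&A, Lightning Session, Plenary Block, Keynote Session, Workshop Presentation.
Tutorial Q&A starts before Tutorial Talk ends → Tutorial Talk and Tutorial Q&A overlap.
Lightning Session starts after Tutorial Talk ends — done with Tutorial Talk.
Lightning Session starts after Tutorial Q&A ends — done with Tutorial Q&A.
Plenary Block starts exactly when Lightning Session ends (back-to-back, no overlap) — done with Lightning Session.
Keynote Session starts before Plenary Block ends → Plenary Block and Keynote Session overlap.
Workshop Presentation starts before Plenary Block ends → Plenary Block and Workshop Presentation overlap.
Workshop Presentation starts before Keynote Session ends → Keynote Session and Workshop Presentation overlap.

Keynote Session & Plenary Block, Keynote Session & Workshop Presentation, Plenary Block & Workshop Presentation, Tutorial Q&A & Tutorial Talk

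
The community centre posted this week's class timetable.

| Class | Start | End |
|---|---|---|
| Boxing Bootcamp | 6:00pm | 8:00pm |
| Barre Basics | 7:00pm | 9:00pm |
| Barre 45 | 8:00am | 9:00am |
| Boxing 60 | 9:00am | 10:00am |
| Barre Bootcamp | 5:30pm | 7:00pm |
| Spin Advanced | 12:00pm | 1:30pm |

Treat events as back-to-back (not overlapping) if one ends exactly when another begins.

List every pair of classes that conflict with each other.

Barre Basics & Boxing Bootcamp, Barre Bootcamp & Boxing Bootcamp

Sorted by start: Barre 45, Boxing 60, Spin Advanced, Barre Bootcamp, Boxing Bootcamp, Barre Basics.
Boxing 60 starts exactly when Barre 45 ends (back-to-back, no overlap); Barre 45 is clear from here.
Spin Advanced starts after Boxing 60 ends; Boxing 60 is clear from here.
Barre Bootcamp starts after Spin Advanced ends; Spin Advanced is clear from here.
Boxing Bootcamp starts before Barre Bootcamp ends → Barre Bootcamp and Boxing Bootcamp overlap.
Barre Basics starts exactly when Barre Bootcamp ends (back-to-back, no overlap).
Barre Basics starts before Boxing Bootcamp ends → Boxing Bootcamp and Barre Basics overlap.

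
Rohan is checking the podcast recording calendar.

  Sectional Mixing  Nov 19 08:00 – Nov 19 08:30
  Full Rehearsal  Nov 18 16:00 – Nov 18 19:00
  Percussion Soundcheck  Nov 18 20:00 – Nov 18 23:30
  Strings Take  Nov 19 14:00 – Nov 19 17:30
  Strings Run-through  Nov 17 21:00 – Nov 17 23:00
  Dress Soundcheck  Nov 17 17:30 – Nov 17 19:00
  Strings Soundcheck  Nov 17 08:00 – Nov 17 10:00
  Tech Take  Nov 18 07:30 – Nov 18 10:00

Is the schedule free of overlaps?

Yes

Two intervals overlap when each starts before the other ends.
Sorted by start: Strings Soundcheck, Dress Soundcheck, Strings Run-through, Tech Take, Full Rehearsal, Percussion Soundcheck, Sectional Mixing, Strings Take.
Dress Soundcheck starts after Strings Soundcheck ends — done with Strings Soundcheck.
Strings Run-through starts after Dress Soundcheck ends — done with Dress Soundcheck.
Tech Take starts after Strings Run-through ends — done with Strings Run-through.
Full Rehearsal starts after Tech Take ends — done with Tech Take.
Percussion Soundcheck starts after Full Rehearsal ends — done with Full Rehearsal.
Sectional Mixing starts after Percussion Soundcheck ends — done with Percussion Soundcheck.
Strings Take starts after Sectional Mixing ends.
Every pair is clear; the schedule has no overlaps.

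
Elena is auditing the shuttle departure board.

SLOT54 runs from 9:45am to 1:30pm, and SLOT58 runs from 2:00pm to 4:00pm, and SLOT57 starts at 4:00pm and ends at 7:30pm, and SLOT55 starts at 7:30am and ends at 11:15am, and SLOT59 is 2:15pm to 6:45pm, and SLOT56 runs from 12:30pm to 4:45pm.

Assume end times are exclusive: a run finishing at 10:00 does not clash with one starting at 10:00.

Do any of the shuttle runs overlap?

Check each pair: they overlap iff neither finishes before the other starts.
Sorted by start: SLOT55, SLOT54, SLOT56, SLOT58, SLOT59, SLOT57.
SLOT54 starts before SLOT55 ends → SLOT55 and SLOT54 overlap.
That's a conflict, so the schedule is not conflict-free.

Yes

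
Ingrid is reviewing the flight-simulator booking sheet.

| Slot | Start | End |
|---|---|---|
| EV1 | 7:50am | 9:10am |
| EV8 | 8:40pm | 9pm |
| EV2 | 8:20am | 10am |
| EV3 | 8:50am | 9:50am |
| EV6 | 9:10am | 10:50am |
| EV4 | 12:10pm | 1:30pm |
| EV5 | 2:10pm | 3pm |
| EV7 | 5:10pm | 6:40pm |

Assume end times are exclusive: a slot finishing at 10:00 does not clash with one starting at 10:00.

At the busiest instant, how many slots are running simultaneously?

Sort all start/end points and keep a running count:
7:50am start EV1 → 1
8:20am start EV2 → 2
8:50am start EV3 → 3
9:10am end EV1 → 2
9:10am start EV6 → 3
9:50am end EV3 → 2
10am end EV2 → 1
10:50am end EV6 → 0
12:10pm start EV4 → 1
1:30pm end EV4 → 0
2:10pm start EV5 → 1
3pm end EV5 → 0
5:10pm start EV7 → 1
6:40pm end EV7 → 0
8:40pm start EV8 → 1
9pm end EV8 → 0
Peak is 3, at 8:50am (EV1, EV2, EV3).

3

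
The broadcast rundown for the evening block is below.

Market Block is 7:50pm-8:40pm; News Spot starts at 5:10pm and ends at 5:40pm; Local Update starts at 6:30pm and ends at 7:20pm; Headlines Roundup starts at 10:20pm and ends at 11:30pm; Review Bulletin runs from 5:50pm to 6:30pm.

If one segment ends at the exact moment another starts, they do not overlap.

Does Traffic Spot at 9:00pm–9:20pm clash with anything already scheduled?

News Spot: ends 5:40pm at or before Traffic Spot starts 9:00pm → clear.
Review Bulletin: ends 6:30pm at or before Traffic Spot starts 9:00pm → clear.
Local Update: ends 7:20pm at or before Traffic Spot starts 9:00pm → clear.
Market Block: ends 8:40pm at or before Traffic Spot starts 9:00pm → clear.
Headlines Roundup: starts 10:20pm at or after Traffic Spot ends 9:20pm → clear.

No — it doesn't clash with anything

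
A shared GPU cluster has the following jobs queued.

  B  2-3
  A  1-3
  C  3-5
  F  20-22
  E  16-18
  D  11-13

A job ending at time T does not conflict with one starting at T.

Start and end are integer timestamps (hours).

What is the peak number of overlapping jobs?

Walk through starts and ends in time order (an end at T is processed before a start at T):
1 start A → 1
2 start B → 2
3 end A → 1
3 end B → 0
3 start C → 1
5 end C → 0
11 start D → 1
13 end D → 0
16 start E → 1
18 end E → 0
20 start F → 1
22 end F → 0
Peak is 2, at 2 (A, B).

2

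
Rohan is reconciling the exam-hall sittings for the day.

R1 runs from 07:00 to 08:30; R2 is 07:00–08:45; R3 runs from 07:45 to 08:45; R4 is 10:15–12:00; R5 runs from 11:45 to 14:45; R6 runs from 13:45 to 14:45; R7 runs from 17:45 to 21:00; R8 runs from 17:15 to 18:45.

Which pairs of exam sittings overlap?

Two intervals overlap when each starts before the other ends.
Sorted by start: R1, R2, R3, R4, R5, R6, R8, R7.
R2 starts before R1 ends → R1 and R2 overlap.
R3 starts before R1 ends → R1 and R3 overlap.
R4 starts after R1 ends; R1 is clear from here.
R3 starts before R2 ends → R2 and R3 overlap.
R4 starts after R2 ends; R2 is clear from here.
R4 starts after R3 ends; R3 is clear from here.
R5 starts before R4 ends → R4 and R5 overlap.
R6 starts after R4 ends; R4 is clear from here.
R6 starts before R5 ends → R5 and R6 overlap.
R8 starts after R5 ends; R5 is clear from here.
R8 starts after R6 ends; R6 is clear from here.
R7 starts before R8 ends → R8 and R7 overlap.

R1 & R2, R1 & R3, R2 & R3, R4 & R5, R5 & R6, R7 & R8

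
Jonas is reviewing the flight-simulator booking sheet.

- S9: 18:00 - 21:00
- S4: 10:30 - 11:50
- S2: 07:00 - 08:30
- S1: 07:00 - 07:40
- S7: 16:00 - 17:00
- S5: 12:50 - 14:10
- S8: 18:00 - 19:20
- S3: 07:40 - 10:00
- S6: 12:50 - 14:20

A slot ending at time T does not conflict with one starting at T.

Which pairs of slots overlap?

Check each pair: they overlap iff neither finishes before the other starts.
Sorted by start: S1, S2, S3, S4, S5, S6, S7, S8, S9.
S2 starts before S1 ends → S1 and S2 overlap.
S3 starts exactly when S1 ends (back-to-back, no overlap); S1 is clear from here.
S3 starts before S2 ends → S2 and S3 overlap.
S4 starts after S2 ends; S2 is clear from here.
S4 starts after S3 ends; S3 is clear from here.
S5 starts after S4 ends; S4 is clear from here.
S6 starts before S5 ends → S5 and S6 overlap.
S7 starts after S5 ends; S5 is clear from here.
S7 starts after S6 ends; S6 is clear from here.
S8 starts after S7 ends; S7 is clear from here.
S9 starts before S8 ends → S8 and S9 overlap.

S1 & S2, S2 & S3, S5 & S6, S8 & S9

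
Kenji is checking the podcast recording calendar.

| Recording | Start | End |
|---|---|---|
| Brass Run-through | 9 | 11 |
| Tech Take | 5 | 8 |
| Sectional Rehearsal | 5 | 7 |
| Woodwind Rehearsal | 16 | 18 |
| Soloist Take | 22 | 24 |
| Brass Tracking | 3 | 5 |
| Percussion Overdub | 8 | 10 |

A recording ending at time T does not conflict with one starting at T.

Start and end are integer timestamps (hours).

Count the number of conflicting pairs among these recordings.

2

Two intervals overlap when each starts before the other ends.
Sorted by start: Brass Tracking, Tech Take, Sectional Rehearsal, Percussion Overdub, Brass Run-through, Woodwind Rehearsal, Soloist Take.
Tech Take starts exactly when Brass Tracking ends (back-to-back, no overlap), so Brass Tracking has no further overlaps.
Sectional Rehearsal starts before Tech Take ends → Tech Take and Sectional Rehearsal overlap.
Percussion Overdub starts exactly when Tech Take ends (back-to-back, no overlap), so Tech Take has no further overlaps.
Percussion Overdub starts after Sectional Rehearsal ends, so Sectional Rehearsal has no further overlaps.
Brass Run-through starts before Percussion Overdub ends → Percussion Overdub and Brass Run-through overlap.
Woodwind Rehearsal starts after Percussion Overdub ends, so Percussion Overdub has no further overlaps.
Woodwind Rehearsal starts after Brass Run-through ends, so Brass Run-through has no further overlaps.
Soloist Take starts after Woodwind Rehearsal ends.
Overlapping pairs: Brass Run-through & Percussion Overdub, Sectional Rehearsal & Tech Take — 2 in total.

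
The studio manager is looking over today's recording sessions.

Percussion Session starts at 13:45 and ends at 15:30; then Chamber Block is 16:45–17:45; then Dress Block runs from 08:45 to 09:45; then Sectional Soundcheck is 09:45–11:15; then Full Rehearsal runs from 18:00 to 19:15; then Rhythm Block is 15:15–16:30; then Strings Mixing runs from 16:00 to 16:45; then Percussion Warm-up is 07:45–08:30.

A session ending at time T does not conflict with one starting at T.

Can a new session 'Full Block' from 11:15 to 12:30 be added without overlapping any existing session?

Percussion Warm-up: ends 08:30 at or before Full Block starts 11:15 → clear.
Dress Block: ends 09:45 at or before Full Block starts 11:15 → clear.
Sectional Soundcheck: ends 11:15 at or before Full Block starts 11:15 → clear.
Percussion Session: starts 13:45 at or after Full Block ends 12:30 → clear.
Rhythm Block: starts 15:15 at or after Full Block ends 12:30 → clear.
Strings Mixing: starts 16:00 at or after Full Block ends 12:30 → clear.
Chamber Block: starts 16:45 at or after Full Block ends 12:30 → clear.
Full Rehearsal: starts 18:00 at or after Full Block ends 12:30 → clear.

Yes — the slot is free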